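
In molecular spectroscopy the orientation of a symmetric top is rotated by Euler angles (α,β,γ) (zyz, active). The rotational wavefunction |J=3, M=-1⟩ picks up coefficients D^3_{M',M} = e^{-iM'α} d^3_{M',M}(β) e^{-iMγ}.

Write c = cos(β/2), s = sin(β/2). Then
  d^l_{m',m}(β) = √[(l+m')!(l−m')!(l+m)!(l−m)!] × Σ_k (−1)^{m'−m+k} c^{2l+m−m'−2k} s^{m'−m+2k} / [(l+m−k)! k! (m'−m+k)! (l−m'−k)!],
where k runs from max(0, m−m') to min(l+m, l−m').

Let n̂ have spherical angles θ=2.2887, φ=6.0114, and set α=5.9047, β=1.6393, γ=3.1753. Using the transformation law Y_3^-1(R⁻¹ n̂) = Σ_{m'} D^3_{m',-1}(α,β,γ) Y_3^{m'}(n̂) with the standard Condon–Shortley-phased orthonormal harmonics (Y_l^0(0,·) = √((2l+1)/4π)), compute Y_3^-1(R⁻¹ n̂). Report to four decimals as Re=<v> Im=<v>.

Re=-0.4196 Im=0.0413

Need the full column D^3_{m',-1} for m'=−3..3 at α=5.9047, β=1.6393, γ=3.1753.
cos(β/2)=0.682477, sin(β/2)=0.730907
d^3_{-3,-1}: single k=2 term ⇒ +0.448872;  D = -0.202907+0.400393i
d^3_{-2,-1}: k∈[1..2] ⇒ +0.342218 -0.785020 = -0.442802;  D = +0.331947-0.293062i
d^3_{-1,-1}: k∈[0..2] ⇒ +0.101048 -0.927185 +0.797583 = -0.028554;  D = +0.026874-0.009651i
d^3_{0,-1}: k∈[0..2] ⇒ -0.374881 +1.289919 -0.493162 = +0.421877;  D = -0.421637-0.014218i
d^3_{1,-1}: k∈[0..2] ⇒ +0.695389 -1.063444 +0.152466 = -0.215589;  D = +0.197532+0.086369i
d^3_{2,-1}: k∈[0..1] ⇒ -0.785020 +0.450193 = -0.334827;  D = +0.235505+0.238005i
d^3_{3,-1}: single k=0 term ⇒ +0.514838;  D = -0.201261-0.473869i
Y_3^{m'}(θ=2.2887,φ=6.0114) and Σ D·Y over m':
  (-0.2029+0.4004i)·(+0.1222+0.1298i)  (+0.3319-0.2931i)·(-0.3264-0.1972i)  (+0.0269-0.0097i)·(+0.2728+0.0760i)  (-0.4216-0.0142i)·(+0.2053+0.0000i)  (+0.1975+0.0864i)·(-0.2728+0.0760i)  (+0.2355+0.2380i)·(-0.3264+0.1972i)  (-0.2013-0.4739i)·(-0.1222+0.1298i)
Y_3^-1(R⁻¹ n̂) = -0.419602+0.041298i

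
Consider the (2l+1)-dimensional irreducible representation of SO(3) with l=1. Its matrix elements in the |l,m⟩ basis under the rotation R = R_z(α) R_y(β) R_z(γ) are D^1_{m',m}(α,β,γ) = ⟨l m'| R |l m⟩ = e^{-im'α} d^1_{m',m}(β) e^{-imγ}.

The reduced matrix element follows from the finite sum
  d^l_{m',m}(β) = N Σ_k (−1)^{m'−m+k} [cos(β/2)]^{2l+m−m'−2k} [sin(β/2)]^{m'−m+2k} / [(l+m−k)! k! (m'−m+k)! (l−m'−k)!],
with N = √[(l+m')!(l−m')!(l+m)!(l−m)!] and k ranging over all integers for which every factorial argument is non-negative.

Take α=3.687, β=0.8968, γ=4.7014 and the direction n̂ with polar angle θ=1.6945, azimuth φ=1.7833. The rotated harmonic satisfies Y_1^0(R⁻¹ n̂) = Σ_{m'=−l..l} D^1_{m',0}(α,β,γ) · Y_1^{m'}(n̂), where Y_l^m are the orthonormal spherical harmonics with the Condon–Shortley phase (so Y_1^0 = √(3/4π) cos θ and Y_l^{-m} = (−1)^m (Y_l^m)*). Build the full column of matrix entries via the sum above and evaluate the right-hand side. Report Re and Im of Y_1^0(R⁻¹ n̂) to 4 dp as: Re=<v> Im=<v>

Re=-0.1614 Im=0.0000

Need the full column D^1_{m',0} for m'=−1..1 at α=3.6870, β=0.8968, γ=4.7014.
cos(β/2)=0.901142, sin(β/2)=0.433524
d^1_{-1,0}: single k=1 term ⇒ +0.552486;  D = -0.472329-0.286611i
d^1_{0,0}: k∈[0..1] ⇒ +0.812057 -0.187943 = +0.624113;  D = +0.624113+0.000000i
d^1_{1,0}: single k=0 term ⇒ -0.552486;  D = +0.472329-0.286611i
Y_1^{m'}(θ=1.6945,φ=1.7833) and Σ D·Y over m':
  (-0.4723-0.2866i)·(-0.0723-0.3351i)  (+0.6241+0.0000i)·(-0.0603+0.0000i)  (+0.4723-0.2866i)·(+0.0723-0.3351i)
Y_1^0(R⁻¹ n̂) = -0.161429+0.000000i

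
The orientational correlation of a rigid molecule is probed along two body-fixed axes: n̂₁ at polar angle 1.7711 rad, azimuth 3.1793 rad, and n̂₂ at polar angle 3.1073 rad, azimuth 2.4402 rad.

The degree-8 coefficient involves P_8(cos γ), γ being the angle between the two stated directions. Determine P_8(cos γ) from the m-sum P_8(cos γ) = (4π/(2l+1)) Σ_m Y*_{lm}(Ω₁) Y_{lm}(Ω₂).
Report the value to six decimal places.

Addition theorem: P_8(cos γ) = (4π/17) Σ_m Y*_{lm}(Ω₁) Y_{lm}(Ω₂), m = −8…8:
  [-8]  conj(Y_{8,-8})(Ω₁) = +0.418728+0.130289i ; Y_{8,-8}(Ω₂) = +0.000000-0.000000i ; Δ = +0.000000-0.000000i
  [-7]  conj(Y_{8,-7})(Ω₁) = +0.343798+0.092914i ; Y_{8,-7}(Ω₂) = +0.000000-0.000000i ; Δ = +0.000000-0.000000i
  [-6]  conj(Y_{8,-6})(Ω₁) = -0.131993-0.030383i ; Y_{8,-6}(Ω₂) = -0.000000-0.000000i ; Δ = +0.000000+0.000000i
  [-5]  conj(Y_{8,-5})(Ω₁) = -0.345669-0.065955i ; Y_{8,-5}(Ω₂) = -0.000000-0.000000i ; Δ = +0.000000+0.000000i
  [-4]  conj(Y_{8,-4})(Ω₁) = +0.022392+0.003403i ; Y_{8,-4}(Ω₂) = -0.000018+0.000006i ; Δ = -0.000000+0.000000i
  [-3]  conj(Y_{8,-3})(Ω₁) = +0.330230+0.037517i ; Y_{8,-3}(Ω₂) = -0.000285+0.000483i ; Δ = -0.000112+0.000149i
  [-2]  conj(Y_{8,-2})(Ω₁) = +0.028160+0.002128i ; Y_{8,-2}(Ω₂) = +0.002016+0.011885i ; Δ = +0.000031+0.000339i
  [-1]  conj(Y_{8,-1})(Ω₁) = -0.319751-0.012063i ; Y_{8,-1}(Ω₂) = +0.127925+0.108055i ; Δ = -0.039601-0.036094i
  [+0]  conj(Y_{8,0})(Ω₁) = -0.043157-0.000000i ; Y_{8,0}(Ω₂) = +1.138615+0.000000i ; Δ = -0.049139-0.000000i
  [+1]  conj(Y_{8,1})(Ω₁) = +0.319751-0.012063i ; Y_{8,1}(Ω₂) = -0.127925+0.108055i ; Δ = -0.039601+0.036094i
  [+2]  conj(Y_{8,2})(Ω₁) = +0.028160-0.002128i ; Y_{8,2}(Ω₂) = +0.002016-0.011885i ; Δ = +0.000031-0.000339i
  [+3]  conj(Y_{8,3})(Ω₁) = -0.330230+0.037517i ; Y_{8,3}(Ω₂) = +0.000285+0.000483i ; Δ = -0.000112-0.000149i
  [+4]  conj(Y_{8,4})(Ω₁) = +0.022392-0.003403i ; Y_{8,4}(Ω₂) = -0.000018-0.000006i ; Δ = -0.000000-0.000000i
  [+5]  conj(Y_{8,5})(Ω₁) = +0.345669-0.065955i ; Y_{8,5}(Ω₂) = +0.000000-0.000000i ; Δ = +0.000000-0.000000i
  [+6]  conj(Y_{8,6})(Ω₁) = -0.131993+0.030383i ; Y_{8,6}(Ω₂) = -0.000000+0.000000i ; Δ = +0.000000-0.000000i
  [+7]  conj(Y_{8,7})(Ω₁) = -0.343798+0.092914i ; Y_{8,7}(Ω₂) = -0.000000-0.000000i ; Δ = +0.000000+0.000000i
  [+8]  conj(Y_{8,8})(Ω₁) = +0.418728-0.130289i ; Y_{8,8}(Ω₂) = +0.000000+0.000000i ; Δ = +0.000000+0.000000i
Accumulated sum -0.128503+0.000000i; after 4π/(2l+1) scaling, -0.094989+0.000000i ⇒ P_8 = -0.094989

-0.094989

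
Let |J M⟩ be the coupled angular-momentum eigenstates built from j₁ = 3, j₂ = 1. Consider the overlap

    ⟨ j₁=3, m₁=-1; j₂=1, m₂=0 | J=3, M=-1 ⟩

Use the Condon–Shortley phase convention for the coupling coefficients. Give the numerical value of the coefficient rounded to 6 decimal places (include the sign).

-0.288675  (= −√(1/12))

j₁+j₂−J=1  J+j₁−j₂=5  J−j₁+j₂=1  j₁+j₂+J+1=8
(j₁±m₁, j₂±m₂, J±M) = (2,4,1,1,2,4)
P² = 48
sum k=0..1:
  [0] +1/24 = 1/24
  [1] −1/12 = -1/12
S = -1/24
C² = P²·S² = 1/12 ; C = -0.288675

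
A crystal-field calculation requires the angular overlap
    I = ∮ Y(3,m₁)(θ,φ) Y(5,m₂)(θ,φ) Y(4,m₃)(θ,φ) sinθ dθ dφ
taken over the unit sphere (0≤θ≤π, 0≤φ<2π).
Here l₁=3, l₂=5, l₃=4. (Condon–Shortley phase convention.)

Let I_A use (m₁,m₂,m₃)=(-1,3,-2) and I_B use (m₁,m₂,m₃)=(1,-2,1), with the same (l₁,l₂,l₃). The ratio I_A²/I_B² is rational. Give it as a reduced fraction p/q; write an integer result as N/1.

243/256

l's match ⇒ only the (l;m) 3-j factors differ between A and B.
A: triangle coeff Δ(3,5,4) = 1/180180; Σ_t [2,4]: t=2:+1/5760 t=3:−1/720 t=4:+1/2304 = -1/1280; (3j)²=27/1430 [(3 5 4; -1 3 -2)], sign=-1
B: triangle coeff Δ(3,5,4) = 1/180180; Σ_t [0,2]: t=0:+1/1728 t=1:−1/288 t=2:+1/960 = -1/540; (3j)²=128/6435 [(3 5 4; 1 -2 1)], sign=+1
I_A²/I_B² = (27/1430)/(128/6435) = 243/256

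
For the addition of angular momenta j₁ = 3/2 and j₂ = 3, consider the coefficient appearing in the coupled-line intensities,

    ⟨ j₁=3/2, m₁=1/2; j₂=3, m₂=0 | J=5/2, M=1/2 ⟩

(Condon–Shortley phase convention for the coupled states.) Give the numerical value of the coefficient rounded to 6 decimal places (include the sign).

√[6·2!1!4!/8! · 2!1!3!3!3!2!] = √(216/35)
  +(−1)^0/∏(0,2,1,3,0,1)! = 1/12  (running 1/12)
  +(−1)^1/∏(1,1,0,2,1,2)! = -1/4  (running -1/6)
⟨..|..⟩ = √(216/35)·(-1/6) = -0.414039

-0.414039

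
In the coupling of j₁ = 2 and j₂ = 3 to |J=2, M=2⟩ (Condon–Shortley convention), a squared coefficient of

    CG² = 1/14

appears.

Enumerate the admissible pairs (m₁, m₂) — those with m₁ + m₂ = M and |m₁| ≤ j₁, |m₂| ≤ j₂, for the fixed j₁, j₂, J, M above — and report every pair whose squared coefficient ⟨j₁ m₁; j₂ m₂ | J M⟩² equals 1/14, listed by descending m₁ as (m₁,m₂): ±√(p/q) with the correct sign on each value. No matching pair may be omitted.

Admissible pairs with m₁+m₂ = M = 2: (-1,3), (0,2), (1,1), (2,0)
  (m₁,m₂)=(2,0): CG² = 1/14, CG = +√(1/14)   ← matches the target
  (m₁,m₂)=(1,1): CG² = 3/14, CG = −√(3/14)
  (m₁,m₂)=(0,2): CG² = 5/14, CG = +√(5/14)
  (m₁,m₂)=(-1,3): CG² = 5/14, CG = −√(5/14)
Pairs with CG² = 1/14: (2,0): +√(1/14)

(2,0): +√(1/14)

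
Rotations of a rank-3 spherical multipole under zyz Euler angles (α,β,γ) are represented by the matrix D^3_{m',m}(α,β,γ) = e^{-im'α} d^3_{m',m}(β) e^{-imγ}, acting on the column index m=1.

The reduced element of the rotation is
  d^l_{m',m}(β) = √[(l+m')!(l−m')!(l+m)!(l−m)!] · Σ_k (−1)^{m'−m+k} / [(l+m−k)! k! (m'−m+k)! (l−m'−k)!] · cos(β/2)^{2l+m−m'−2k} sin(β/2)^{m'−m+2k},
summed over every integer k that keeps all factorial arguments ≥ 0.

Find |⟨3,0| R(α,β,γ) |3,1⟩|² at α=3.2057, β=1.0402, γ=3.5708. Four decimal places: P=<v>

D^3_{0,1}(3.2057,1.0402,3.5708) = e^{-i·0·3.2057}·d^3_{0,1}(1.0402)·e^{-i·1·3.5708}. Compute d first:
c=cos(1.040200/2)=0.867769, s=sin(1.040200/2)=0.496967; N=√[6·6·24·2]=41.569219
k∈{1,2,3} keeps every argument non-negative
  k=1: (−1)^0·41.5692/(12)·0.8678^5·0.4970^1 = +0.847110
  k=2: (−1)^1·41.5692/(4)·0.8678^3·0.4970^3 = -0.833504
  k=3: (−1)^2·41.5692/(12)·0.8678^1·0.4970^5 = +0.091124
d^3_{0,1}(1.0402) = +0.847110 -0.833504 +0.091124 = +0.104731
|D^3_{0,1}|² = |d^3_{0,1}(β)|² = (+0.104731)² = 0.010969 (the z-rotation phases have unit modulus)

P=0.0110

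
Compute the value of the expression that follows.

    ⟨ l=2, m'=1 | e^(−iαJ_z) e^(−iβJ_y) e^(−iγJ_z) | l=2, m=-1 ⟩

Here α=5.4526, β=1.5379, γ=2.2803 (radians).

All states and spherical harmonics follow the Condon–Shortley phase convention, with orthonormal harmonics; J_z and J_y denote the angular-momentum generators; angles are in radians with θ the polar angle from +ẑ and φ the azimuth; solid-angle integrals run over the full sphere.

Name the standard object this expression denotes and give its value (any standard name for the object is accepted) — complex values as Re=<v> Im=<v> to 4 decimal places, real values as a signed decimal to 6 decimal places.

This is a Wigner D-matrix element — the rotation-matrix element ⟨l m'| R(α,β,γ) |l m⟩ in the angular-momentum basis.
First d^2_{1,-1}(β=1.5379), then the phase factors e^{-i(1)α} and e^{-i(-1)γ}:
With c≡cos(β/2)=0.718641 and s≡sin(β/2)=0.695381, N=[6·1·1·6]^{1/2}=6.000000
k∈{0,1} keeps every argument non-negative
  k=0: (−1)^2·6.0000/(2)·0.7186^2·0.6954^2 = +0.749189
  k=1: (−1)^3·6.0000/(6)·0.7186^0·0.6954^4 = -0.233825
d^2_{1,-1}(1.5379) = +0.749189 -0.233825 = +0.515363
Attach z-rotation phases: D = e^{-i(1)(5.4526)}·(+0.515363)·e^{-i(-1)(2.2803)} = -0.515120+0.015823i

Wigner D-matrix element, Re=-0.5151 Im=0.0158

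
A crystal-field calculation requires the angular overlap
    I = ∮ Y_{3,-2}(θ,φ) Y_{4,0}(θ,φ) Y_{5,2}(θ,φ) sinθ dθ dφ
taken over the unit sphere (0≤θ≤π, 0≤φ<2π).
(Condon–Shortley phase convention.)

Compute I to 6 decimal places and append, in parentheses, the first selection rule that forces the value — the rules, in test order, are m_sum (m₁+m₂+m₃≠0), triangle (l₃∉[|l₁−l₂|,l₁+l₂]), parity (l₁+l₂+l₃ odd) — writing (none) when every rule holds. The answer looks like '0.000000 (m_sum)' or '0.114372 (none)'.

m-sum 0 ✓  L=12 even ✓  1≤5≤7 ✓
Π(2lᵢ+1) = 7×9×11 = 693
triangle coeff Δ(3,4,5) = 1/180180
Σ_t [0,2]: t=0:+1/576 t=1:−1/144 t=2:+1/576 = -1/288
(3j)²=20/1001 [(3 4 5; 0 0 0)], sign=+1
Σ_t [1,2]: t=1:−1/864 t=2:+1/576 = 1/1728
(3j)²=5/1287 [(3 4 5; -2 0 2)], sign=-1
⇒ 4πI² = 100/1859
I = (-1)√(100/1859/(4π)) = -0.06542675
No selection rule forces the value: the integral is nonzero (none).

-0.065427 (none)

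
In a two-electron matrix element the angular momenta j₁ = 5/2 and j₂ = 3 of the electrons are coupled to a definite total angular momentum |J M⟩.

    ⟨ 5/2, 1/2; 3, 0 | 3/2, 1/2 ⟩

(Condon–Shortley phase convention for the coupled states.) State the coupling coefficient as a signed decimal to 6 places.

√[4·4!1!2!/8! · 3!2!3!3!2!1!] = √(144/35)
  +(−1)^1/∏(1,3,1,2,0,0)! = -1/12  (running -1/12)
  +(−1)^2/∏(2,2,0,1,1,1)! = 1/4  (running 1/6)
⟨..|..⟩ = √(144/35)·(1/6) = +0.338062

+0.338062  (= +√(4/35))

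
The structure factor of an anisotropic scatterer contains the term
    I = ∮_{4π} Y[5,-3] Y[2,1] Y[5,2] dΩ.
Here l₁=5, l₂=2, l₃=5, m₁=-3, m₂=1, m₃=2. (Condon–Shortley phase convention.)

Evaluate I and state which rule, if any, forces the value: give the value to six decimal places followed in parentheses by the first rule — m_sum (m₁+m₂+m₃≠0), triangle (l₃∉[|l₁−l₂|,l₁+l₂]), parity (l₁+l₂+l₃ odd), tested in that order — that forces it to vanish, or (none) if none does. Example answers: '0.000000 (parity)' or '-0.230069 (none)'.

Rules hold: Σm=0, L=12 even, 3≤5≤7.
N = 11·5·11 = 605
Δ = 2!·8!·2!/13! = 1/38610
Racah Σ t=0..2: t=0:+1/2880 t=1:−1/576 t=2:+1/2880 = -1/960
⇒ 3j(5 2 5; 0 0 0)² = 10/429, sgn +1
Racah Σ t=1..2: t=1:−1/10080 t=2:+1/2880 = 1/4032
⇒ 3j(5 2 5; -3 1 2)² = 10/429, sgn -1
4πI² = N·(3j₀)²·(3jₘ)² = 500/1521
I = -1·√(0.328731/4π) = -0.16173926
No selection rule forces the value: the integral is nonzero (none).

-0.161739 (none)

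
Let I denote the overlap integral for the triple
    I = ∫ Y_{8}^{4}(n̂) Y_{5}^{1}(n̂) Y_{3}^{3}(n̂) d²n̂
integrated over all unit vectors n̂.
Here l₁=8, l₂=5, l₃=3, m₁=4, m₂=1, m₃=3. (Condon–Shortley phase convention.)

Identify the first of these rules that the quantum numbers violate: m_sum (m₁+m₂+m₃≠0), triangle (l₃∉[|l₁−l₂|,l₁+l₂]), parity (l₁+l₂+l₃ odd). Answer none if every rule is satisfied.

m_sum

Σmᵢ = 8  ✗
l₃∈[|l₁−l₂|,l₁+l₂]=[3,13], have l₃=3
Σlᵢ = 16 ⇒ even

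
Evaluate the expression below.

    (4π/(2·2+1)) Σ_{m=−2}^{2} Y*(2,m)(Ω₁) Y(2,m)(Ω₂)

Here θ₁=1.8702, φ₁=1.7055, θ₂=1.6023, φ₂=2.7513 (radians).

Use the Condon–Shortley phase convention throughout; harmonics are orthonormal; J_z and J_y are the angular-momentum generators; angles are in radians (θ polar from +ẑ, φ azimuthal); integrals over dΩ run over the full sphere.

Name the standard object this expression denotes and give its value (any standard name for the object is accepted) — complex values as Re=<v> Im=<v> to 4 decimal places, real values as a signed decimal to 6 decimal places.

Legendre polynomial (addition theorem), -0.142835

This sum is the spherical-harmonic addition theorem: it equals the Legendre polynomial P_l(cos γ) of the angle γ between the two directions.
Summing Y*_{l m}(θ₁,φ₁)·Y_{l m}(θ₂,φ₂) over m ∈ [−2, 2]; prefactor 4π/(2·2+1) = 2.513274:
  [-2]  conj(Y_{2,-2})(Ω₁) = (-0.339949, -0.093867) ; Y_{2,-2}(Ω₂) = (0.274176, 0.271550) ; Δ = (-0.067716, -0.118049)
  [-1]  conj(Y_{2,-1})(Ω₁) = (0.029240, -0.215754) ; Y_{2,-1}(Ω₂) = (0.022493, 0.009254) ; Δ = (0.002654, -0.004582)
  [+0]  conj(Y_{2,0})(Ω₁) = (-0.233078, -0.000000) ; Y_{2,0}(Ω₂) = (-0.314453, 0.000000) ; Δ = (0.073292, 0.000000)
  [+1]  conj(Y_{2,1})(Ω₁) = (-0.029240, -0.215754) ; Y_{2,1}(Ω₂) = (-0.022493, 0.009254) ; Δ = (0.002654, 0.004582)
  [+2]  conj(Y_{2,2})(Ω₁) = (-0.339949, 0.093867) ; Y_{2,2}(Ω₂) = (0.274176, -0.271550) ; Δ = (-0.067716, 0.118049)
Total Σ_m = (-0.056832, 0.000000). Multiply by 2.513274: (-0.142835, 0.000000). P_2(cos γ) = -0.142835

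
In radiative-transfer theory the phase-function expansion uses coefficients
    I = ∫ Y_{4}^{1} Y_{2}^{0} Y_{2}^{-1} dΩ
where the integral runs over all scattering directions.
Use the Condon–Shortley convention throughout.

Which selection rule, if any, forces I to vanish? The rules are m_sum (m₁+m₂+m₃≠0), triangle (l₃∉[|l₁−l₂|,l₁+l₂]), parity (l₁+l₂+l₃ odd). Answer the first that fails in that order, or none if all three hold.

Σmᵢ = 0  ✓
l₃∈[|l₁−l₂|,l₁+l₂]=[2,6], have l₃=2  ✓
Σlᵢ = 8 ⇒ even  ✓

none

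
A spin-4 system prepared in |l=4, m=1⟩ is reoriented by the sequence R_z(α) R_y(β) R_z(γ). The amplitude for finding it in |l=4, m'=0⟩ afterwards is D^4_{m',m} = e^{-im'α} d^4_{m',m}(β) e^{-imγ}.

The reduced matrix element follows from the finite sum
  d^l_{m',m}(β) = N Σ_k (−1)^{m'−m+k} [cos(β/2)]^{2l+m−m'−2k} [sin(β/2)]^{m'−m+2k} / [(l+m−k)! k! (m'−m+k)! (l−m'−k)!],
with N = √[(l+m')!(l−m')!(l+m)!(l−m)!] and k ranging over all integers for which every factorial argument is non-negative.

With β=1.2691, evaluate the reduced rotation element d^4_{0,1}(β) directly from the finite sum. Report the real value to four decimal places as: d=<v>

d^4_{0,1}(β=1.2691) via the finite sum:
With c≡cos(β/2)=0.805339 and s≡sin(β/2)=0.592815, N=[24·24·120·6]^{1/2}=643.987578
k: max(0,(1)−(0))=1 … min(4+(1),4−(0))=4
  k=1: (−1)^0·643.9876/(144)·0.8053^7·0.5928^1 = +0.582484
  k=2: (−1)^1·643.9876/(24)·0.8053^5·0.5928^3 = -1.893724
  k=3: (−1)^2·643.9876/(24)·0.8053^3·0.5928^5 = +1.026120
  k=4: (−1)^3·643.9876/(144)·0.8053^1·0.5928^7 = -0.092668
d^4_{0,1}(1.2691) = +0.582484 -1.893724 +1.026120 -0.092668 = -0.377788

d=-0.3778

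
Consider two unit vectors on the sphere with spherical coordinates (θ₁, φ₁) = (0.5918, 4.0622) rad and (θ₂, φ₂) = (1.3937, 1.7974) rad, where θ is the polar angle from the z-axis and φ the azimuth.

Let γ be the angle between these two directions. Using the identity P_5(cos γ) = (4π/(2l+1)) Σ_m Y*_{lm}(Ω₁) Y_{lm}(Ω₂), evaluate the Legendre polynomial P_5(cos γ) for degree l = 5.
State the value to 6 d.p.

-0.311863

Expand P_5 via completeness: Σ_{m} conj(Y_{5,m}) at Ω₁ times Y_{5,m} at Ω₂ —
  [-5]  conj(Y_{5,-5})(Ω₁) = (0.002737, 0.024926) ; Y_{5,-5}(Ω₂) = (-0.388501, -0.181845) ; Δ = (0.003469, -0.010181)
  [-4]  conj(Y_{5,-4})(Ω₁) = (-0.101134, -0.060738) ; Y_{5,-4}(Ω₂) = (0.149685, -0.191132) ; Δ = (-0.026747, 0.010238)
  [-3]  conj(Y_{5,-3})(Ω₁) = (0.290004, -0.115754) ; Y_{5,-3}(Ω₂) = (-0.149489, -0.184931) ; Δ = (-0.064759, -0.036327)
  [-2]  conj(Y_{5,-2})(Ω₁) = (-0.124694, 0.449822) ; Y_{5,-2}(Ω₂) = (0.235881, -0.114878) ; Δ = (0.022262, 0.120429)
  [-1]  conj(Y_{5,-1})(Ω₁) = (-0.142778, -0.187741) ; Y_{5,-1}(Ω₂) = (-0.041487, -0.179939) ; Δ = (-0.027859, 0.033480)
  [+0]  conj(Y_{5,0})(Ω₁) = (-0.322826, -0.000000) ; Y_{5,0}(Ω₂) = (0.265539, 0.000000) ; Δ = (-0.085723, -0.000000)
  [+1]  conj(Y_{5,1})(Ω₁) = (0.142778, -0.187741) ; Y_{5,1}(Ω₂) = (0.041487, -0.179939) ; Δ = (-0.027859, -0.033480)
  [+2]  conj(Y_{5,2})(Ω₁) = (-0.124694, -0.449822) ; Y_{5,2}(Ω₂) = (0.235881, 0.114878) ; Δ = (0.022262, -0.120429)
  [+3]  conj(Y_{5,3})(Ω₁) = (-0.290004, -0.115754) ; Y_{5,3}(Ω₂) = (0.149489, -0.184931) ; Δ = (-0.064759, 0.036327)
  [+4]  conj(Y_{5,4})(Ω₁) = (-0.101134, 0.060738) ; Y_{5,4}(Ω₂) = (0.149685, 0.191132) ; Δ = (-0.026747, -0.010238)
  [+5]  conj(Y_{5,5})(Ω₁) = (-0.002737, 0.024926) ; Y_{5,5}(Ω₂) = (0.388501, -0.181845) ; Δ = (0.003469, 0.010181)
Accumulated sum (-0.272990, 0.000000); after 4π/(2l+1) scaling, (-0.311863, 0.000000) ⇒ P_5 = -0.311863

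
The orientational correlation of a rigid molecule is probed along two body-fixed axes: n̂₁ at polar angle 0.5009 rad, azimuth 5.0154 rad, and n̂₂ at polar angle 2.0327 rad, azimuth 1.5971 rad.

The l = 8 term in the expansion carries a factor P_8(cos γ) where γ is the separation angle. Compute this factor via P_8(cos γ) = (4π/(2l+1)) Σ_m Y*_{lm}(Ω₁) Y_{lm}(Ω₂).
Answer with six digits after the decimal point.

-0.039179

Expand P_8 via completeness: Σ_{m} conj(Y_{8,m}) at Ω₁ times Y_{8,m} at Ω₂ —
  [-8]  conj(Y_{8,-8})(Ω₁) = -0.00110 + 0.00096j ; Y_{8,-8}(Ω₂) = 0.20790 - 0.04441j ; Δ = -0.00019 + 0.00025j
  [-7]  conj(Y_{8,-7})(Ω₁) = -0.00908 - 0.00557j ; Y_{8,-7}(Ω₂) = -0.07751 - 0.41618j ; Δ = -0.00161 + 0.00421j
  [-6]  conj(Y_{8,-6})(Ω₁) = 0.01191 - 0.04718j ; Y_{8,-6}(Ω₂) = -0.37865 + 0.06026j ; Δ = -0.00167 + 0.01858j
  [-5]  conj(Y_{8,-5})(Ω₁) = 0.15533 - 0.00867j ; Y_{8,-5}(Ω₂) = -0.00057 - 0.00432j ; Δ = -0.00013 - 0.00067j
  [-4]  conj(Y_{8,-4})(Ω₁) = 0.12300 + 0.32803j ; Y_{8,-4}(Ω₂) = -0.34567 + 0.03650j ; Δ = -0.05449 - 0.10890j
  [-3]  conj(Y_{8,-3})(Ω₁) = -0.40713 + 0.31713j ; Y_{8,-3}(Ω₂) = 0.01377 + 0.17412j ; Δ = -0.06082 - 0.06652j
  [-2]  conj(Y_{8,-2})(Ω₁) = -0.29766 - 0.20628j ; Y_{8,-2}(Ω₂) = -0.26683 + 0.01405j ; Δ = 0.08232 + 0.05086j
  [-1]  conj(Y_{8,-1})(Ω₁) = -0.05516 + 0.17642j ; Y_{8,-1}(Ω₂) = 0.00613 + 0.23311j ; Δ = -0.04146 - 0.01178j
  [+0]  conj(Y_{8,0})(Ω₁) = -0.43667 + 0.00000j ; Y_{8,0}(Ω₂) = -0.23610 + 0.00000j ; Δ = 0.10310 + 0.00000j
  [+1]  conj(Y_{8,1})(Ω₁) = 0.05516 + 0.17642j ; Y_{8,1}(Ω₂) = -0.00613 + 0.23311j ; Δ = -0.04146 + 0.01178j
  [+2]  conj(Y_{8,2})(Ω₁) = -0.29766 + 0.20628j ; Y_{8,2}(Ω₂) = -0.26683 - 0.01405j ; Δ = 0.08232 - 0.05086j
  [+3]  conj(Y_{8,3})(Ω₁) = 0.40713 + 0.31713j ; Y_{8,3}(Ω₂) = -0.01377 + 0.17412j ; Δ = -0.06082 + 0.06652j
  [+4]  conj(Y_{8,4})(Ω₁) = 0.12300 - 0.32803j ; Y_{8,4}(Ω₂) = -0.34567 - 0.03650j ; Δ = -0.05449 + 0.10890j
  [+5]  conj(Y_{8,5})(Ω₁) = -0.15533 - 0.00867j ; Y_{8,5}(Ω₂) = 0.00057 - 0.00432j ; Δ = -0.00013 + 0.00067j
  [+6]  conj(Y_{8,6})(Ω₁) = 0.01191 + 0.04718j ; Y_{8,6}(Ω₂) = -0.37865 - 0.06026j ; Δ = -0.00167 - 0.01858j
  [+7]  conj(Y_{8,7})(Ω₁) = 0.00908 - 0.00557j ; Y_{8,7}(Ω₂) = 0.07751 - 0.41618j ; Δ = -0.00161 - 0.00421j
  [+8]  conj(Y_{8,8})(Ω₁) = -0.00110 - 0.00096j ; Y_{8,8}(Ω₂) = 0.20790 + 0.04441j ; Δ = -0.00019 - 0.00025j
Accumulated sum -0.05300 + 0.00000j; after 4π/(2l+1) scaling, -0.03918 + 0.00000j ⇒ P_8 = -0.039179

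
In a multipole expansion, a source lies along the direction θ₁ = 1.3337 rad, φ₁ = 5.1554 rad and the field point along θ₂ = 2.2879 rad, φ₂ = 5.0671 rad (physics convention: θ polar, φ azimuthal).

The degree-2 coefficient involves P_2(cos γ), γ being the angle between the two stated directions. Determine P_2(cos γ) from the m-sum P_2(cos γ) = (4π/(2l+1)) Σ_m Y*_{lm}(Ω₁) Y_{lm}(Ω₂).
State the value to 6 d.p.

-0.003360

Term-by-term m-sum for l=2 (normalisation 4π/5 = 2.513274):
  m=-2: Y*=(-0.230839, -0.282687)  Y=(-0.166494, 0.142939)  product (0.078840, 0.014070)
  m=-1: Y*=(0.075608, -0.159354)  Y=(-0.132911, -0.358854)  product (-0.067234, -0.005952)
  m=+0: Y*=(-0.263192, -0.000000)  Y=(0.093278, 0.000000)  product (-0.024550, -0.000000)
  m=+1: Y*=(-0.075608, -0.159354)  Y=(0.132911, -0.358854)  product (-0.067234, 0.005952)
  m=+2: Y*=(-0.230839, 0.282687)  Y=(-0.166494, -0.142939)  product (0.078840, -0.014070)
Total Σ_m = (-0.001337, 0.000000). Multiply by 2.513274: (-0.003360, 0.000000). P_2(cos γ) = -0.003360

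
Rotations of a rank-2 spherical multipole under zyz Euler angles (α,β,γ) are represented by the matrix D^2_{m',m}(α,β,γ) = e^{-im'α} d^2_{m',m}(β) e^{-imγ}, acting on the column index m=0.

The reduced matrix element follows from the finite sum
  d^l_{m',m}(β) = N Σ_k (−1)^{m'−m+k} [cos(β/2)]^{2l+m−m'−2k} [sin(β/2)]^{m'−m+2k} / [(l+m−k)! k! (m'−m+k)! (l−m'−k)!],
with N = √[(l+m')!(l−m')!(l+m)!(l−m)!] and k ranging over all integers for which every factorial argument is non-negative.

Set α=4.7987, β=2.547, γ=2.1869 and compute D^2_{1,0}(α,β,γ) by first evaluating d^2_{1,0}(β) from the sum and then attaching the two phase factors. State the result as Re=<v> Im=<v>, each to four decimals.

Re=0.0490 Im=0.5662

First d^2_{1,0}(β=2.5470), then the phase factors e^{-i(1)α} and e^{-i(0)γ}:
Half-angle: c=0.292936, s=0.956132. N=√(6·1·2·2)=4.898979
Admissible k: 0..1 (factorial args all ≥0)
  k=0: (−1)^1·4.8990/(2)·0.2929^3·0.9561^1 = -0.058873
  k=1: (−1)^2·4.8990/(2)·0.2929^1·0.9561^3 = +0.627194
d^2_{1,0}(2.5470) = -0.058873 +0.627194 = +0.568322
Phases: e^{-i·(1)·4.7987}=+0.086204+0.996278i, e^{-i·(0)·2.1869}=+1.000000+0.000000i ⇒ D=+0.048992+0.566206i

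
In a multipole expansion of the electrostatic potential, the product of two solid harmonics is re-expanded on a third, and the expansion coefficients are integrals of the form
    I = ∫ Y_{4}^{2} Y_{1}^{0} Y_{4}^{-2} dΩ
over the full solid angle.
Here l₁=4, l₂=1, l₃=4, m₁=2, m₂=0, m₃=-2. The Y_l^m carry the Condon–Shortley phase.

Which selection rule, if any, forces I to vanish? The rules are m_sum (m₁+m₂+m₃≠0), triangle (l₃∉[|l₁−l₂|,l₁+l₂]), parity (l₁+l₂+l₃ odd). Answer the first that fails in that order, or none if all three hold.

Σmᵢ = 0  ✓
l₃∈[|l₁−l₂|,l₁+l₂]=[3,5], have l₃=4  ✓
Σlᵢ = 9 ⇒ odd  ✗

parity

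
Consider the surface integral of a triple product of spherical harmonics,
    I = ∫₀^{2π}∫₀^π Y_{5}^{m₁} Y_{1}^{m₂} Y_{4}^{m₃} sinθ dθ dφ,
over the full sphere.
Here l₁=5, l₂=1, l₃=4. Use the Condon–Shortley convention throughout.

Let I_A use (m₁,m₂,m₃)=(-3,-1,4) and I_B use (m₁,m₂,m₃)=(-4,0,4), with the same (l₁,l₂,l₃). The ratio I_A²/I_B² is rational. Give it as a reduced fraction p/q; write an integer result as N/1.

Shared (l₁,l₂,l₃)=(5,1,4): N and (l;000)² cancel in I_A²/I_B².
A: Δ = 2!·8!·0!/11! = 1/495; Racah Σ t=0..0: t=0:+1/80640 = 1/80640; ⇒ 3j(5 1 4; -3 -1 4)² = 1/495, sgn +1
B: Δ = 2!·8!·0!/11! = 1/495; Racah Σ t=1..1: t=1:−1/40320 = -1/40320; ⇒ 3j(5 1 4; -4 0 4)² = 1/55, sgn -1
I_A²/I_B² = (1/495)/(1/55) = 1/9

1/9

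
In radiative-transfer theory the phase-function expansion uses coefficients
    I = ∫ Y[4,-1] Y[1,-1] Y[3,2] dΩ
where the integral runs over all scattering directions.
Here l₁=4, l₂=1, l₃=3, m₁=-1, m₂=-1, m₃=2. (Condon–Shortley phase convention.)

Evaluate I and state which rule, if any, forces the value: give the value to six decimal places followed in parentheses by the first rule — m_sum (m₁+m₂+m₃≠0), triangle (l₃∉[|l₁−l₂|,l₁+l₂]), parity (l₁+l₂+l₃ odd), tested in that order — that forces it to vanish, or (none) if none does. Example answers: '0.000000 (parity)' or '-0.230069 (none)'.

Rules hold: Σm=0, L=8 even, 3≤3≤5.
N = 9·3·7 = 189
Δ = 2!·6!·0!/9! = 1/252
Racah Σ t=1..1: t=1:−1/36 = -1/36
⇒ 3j(4 1 3; 0 0 0)² = 4/63, sgn +1
Racah Σ t=0..0: t=0:+1/240 = 1/240
⇒ 3j(4 1 3; -1 -1 2)² = 1/84, sgn -1
4πI² = N·(3j₀)²·(3jₘ)² = 1/7
I = -1·√(0.142857/4π) = -0.10662181
No selection rule forces the value: the integral is nonzero (none).

-0.106622 (none)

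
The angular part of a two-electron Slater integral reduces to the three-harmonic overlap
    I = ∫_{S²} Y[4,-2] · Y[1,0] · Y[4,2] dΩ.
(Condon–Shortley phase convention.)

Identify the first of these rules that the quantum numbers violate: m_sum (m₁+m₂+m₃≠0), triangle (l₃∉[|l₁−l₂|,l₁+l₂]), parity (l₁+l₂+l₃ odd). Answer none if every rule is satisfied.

parity

Σmᵢ = 0  ✓
l₃∈[|l₁−l₂|,l₁+l₂]=[3,5], have l₃=4  ✓
Σlᵢ = 9 ⇒ odd  ✗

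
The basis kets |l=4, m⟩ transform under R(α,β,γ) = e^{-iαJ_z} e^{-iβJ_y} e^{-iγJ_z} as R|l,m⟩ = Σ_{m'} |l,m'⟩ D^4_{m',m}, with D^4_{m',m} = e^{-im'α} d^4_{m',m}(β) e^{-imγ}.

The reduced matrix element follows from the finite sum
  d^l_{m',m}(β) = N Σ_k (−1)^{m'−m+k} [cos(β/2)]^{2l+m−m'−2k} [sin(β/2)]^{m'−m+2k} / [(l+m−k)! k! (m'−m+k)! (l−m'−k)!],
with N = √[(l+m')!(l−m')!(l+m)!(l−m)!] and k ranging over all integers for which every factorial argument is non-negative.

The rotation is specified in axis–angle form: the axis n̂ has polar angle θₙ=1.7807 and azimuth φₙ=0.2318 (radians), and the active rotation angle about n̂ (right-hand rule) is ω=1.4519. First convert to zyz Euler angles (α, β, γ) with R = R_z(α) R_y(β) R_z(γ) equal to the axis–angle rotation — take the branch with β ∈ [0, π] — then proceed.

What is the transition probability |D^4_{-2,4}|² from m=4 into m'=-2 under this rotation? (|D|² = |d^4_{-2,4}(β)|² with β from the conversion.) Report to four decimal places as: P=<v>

P=0.0526

Axis–angle → zyz. n̂ = (sinθₙcosφₙ, sinθₙsinφₙ, cosθₙ) = (+0.951892, +0.224687, -0.208366), ω = 1.4519.
R = I cosω + sinω [n̂]ₓ + (1−cosω) n̂n̂ᵀ gives
  R = [+0.917237, +0.395403, +0.048286; -0.018386, +0.163113, -0.986436; -0.397916, +0.903908, +0.156883]
β = atan2(√(R₁₃²+R₂₃²), R₃₃) = 1.413263; α = atan2(R₂₃, R₁₃) mod 2π = 4.761300; γ = atan2(R₃₂, −R₃₁) mod 2π = 1.156107
First d^4_{-2,4}(β=1.4133), then the phase factors e^{-i(-2)α} and e^{-i(4)γ}:
With c≡cos(β/2)=0.760553 and s≡sin(β/2)=0.649275, N=[2·720·40320·1]^{1/2}=7619.763776
Admissible k: 6..6 (factorial args all ≥0)
  k=6: (−1)^0·7619.7638/(1440)·0.7606^2·0.6493^6 = +0.229304
d^4_{-2,4}(1.4133) = +0.229304
|D^4_{-2,4}|² = |d^4_{-2,4}(β)|² = (+0.229304)² = 0.052580 (the z-rotation phases have unit modulus)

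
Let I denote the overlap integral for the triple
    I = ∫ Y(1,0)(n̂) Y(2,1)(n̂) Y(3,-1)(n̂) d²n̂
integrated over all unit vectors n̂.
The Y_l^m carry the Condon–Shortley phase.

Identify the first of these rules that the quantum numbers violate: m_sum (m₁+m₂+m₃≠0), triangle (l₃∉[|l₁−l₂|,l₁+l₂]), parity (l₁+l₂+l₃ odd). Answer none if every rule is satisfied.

none

m₁+m₂+m₃ = 0 + 1 − 1 = 0  ✓
triangle: |1−2|=1 ≤ l₃=3 ≤ 1+2=3  ✓
parity: l₁+l₂+l₃ = 6 is even  ✓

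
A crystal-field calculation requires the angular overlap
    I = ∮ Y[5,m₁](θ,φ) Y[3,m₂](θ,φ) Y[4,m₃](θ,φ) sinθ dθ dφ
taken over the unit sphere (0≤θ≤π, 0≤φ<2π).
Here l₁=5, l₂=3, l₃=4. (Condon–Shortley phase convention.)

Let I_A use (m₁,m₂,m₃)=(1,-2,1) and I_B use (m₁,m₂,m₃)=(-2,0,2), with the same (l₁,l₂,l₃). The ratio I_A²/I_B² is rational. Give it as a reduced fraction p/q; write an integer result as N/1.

Shared (l₁,l₂,l₃)=(5,3,4): N and (l;000)² cancel in I_A²/I_B².
A: Δ = 4!·6!·2!/13! = 1/180180; Racah Σ t=0..1: t=0:+1/1152 t=1:−1/432 = -5/3456; ⇒ 3j(5 3 4; 1 -2 1)² = 625/36036, sgn +1
B: Δ = 4!·6!·2!/13! = 1/180180; Racah Σ t=1..3: t=1:−1/8640 t=2:+1/480 t=3:−1/576 = 1/4320; ⇒ 3j(5 3 4; -2 0 2)² = 1/2145, sgn +1
I_A²/I_B² = (625/36036)/(1/2145) = 3125/84

3125/84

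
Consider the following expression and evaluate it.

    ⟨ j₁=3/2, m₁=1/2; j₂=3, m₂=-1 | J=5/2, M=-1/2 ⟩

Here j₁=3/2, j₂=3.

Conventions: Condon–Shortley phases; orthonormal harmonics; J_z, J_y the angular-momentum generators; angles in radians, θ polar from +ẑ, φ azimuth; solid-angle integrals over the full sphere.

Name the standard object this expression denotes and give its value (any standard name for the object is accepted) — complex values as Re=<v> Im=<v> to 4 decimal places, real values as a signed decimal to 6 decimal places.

Clebsch–Gordan coefficient, −√(1/70) ≈ -0.119523

This is a Clebsch–Gordan (vector-coupling) coefficient.
triangle: 2!*1!*4!/8! = 48/40320
(j±m)!: 2!*1!*2!*4!*2!*3! = 1152
prefactor² = (2J+1)*Δ*N² = 288/35
  k=0: +1/(0!*2!*1!*2!*0!*2!) = 1/8
  k=1: −1/(1!*1!*0!*1!*1!*3!) = -1/6
Σ = -1/24  ⇒  CG² = 288/35*(-1/24)² = 1/70
CG = −√(1/70) = -0.119523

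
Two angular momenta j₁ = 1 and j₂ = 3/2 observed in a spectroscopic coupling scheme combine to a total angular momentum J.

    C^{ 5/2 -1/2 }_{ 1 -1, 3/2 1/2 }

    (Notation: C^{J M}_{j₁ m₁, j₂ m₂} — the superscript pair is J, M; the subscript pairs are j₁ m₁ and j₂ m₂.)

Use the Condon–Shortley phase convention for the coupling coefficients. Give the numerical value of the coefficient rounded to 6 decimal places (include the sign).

+0.547723

√[6·0!2!3!/6! · 0!2!2!1!2!3!] = √(24/5)
  +(−1)^0/∏(0,0,2,2,0,1)! = 1/4  (running 1/4)
⟨..|..⟩ = √(24/5)·(1/4) = +0.547723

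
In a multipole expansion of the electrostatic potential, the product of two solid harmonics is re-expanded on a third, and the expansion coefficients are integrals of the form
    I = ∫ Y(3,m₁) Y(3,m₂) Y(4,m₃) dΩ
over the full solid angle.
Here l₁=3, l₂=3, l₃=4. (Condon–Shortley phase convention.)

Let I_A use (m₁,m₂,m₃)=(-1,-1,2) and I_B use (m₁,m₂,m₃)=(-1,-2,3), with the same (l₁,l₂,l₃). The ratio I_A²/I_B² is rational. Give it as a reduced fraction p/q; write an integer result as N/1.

l's match ⇒ only the (l;m) 3-j factors differ between A and B.
A: triangle coeff Δ(3,3,4) = 1/34650; Σ_t [0,2]: t=0:+1/192 t=1:−1/36 t=2:+1/192 = -5/288; (3j)²=20/693 [(3 3 4; -1 -1 2)], sign=-1
B: triangle coeff Δ(3,3,4) = 1/34650; Σ_t [0,1]: t=0:+1/288 t=1:−1/144 = -1/288; (3j)²=1/99 [(3 3 4; -1 -2 3)], sign=+1
I_A²/I_B² = (20/693)/(1/99) = 20/7

20/7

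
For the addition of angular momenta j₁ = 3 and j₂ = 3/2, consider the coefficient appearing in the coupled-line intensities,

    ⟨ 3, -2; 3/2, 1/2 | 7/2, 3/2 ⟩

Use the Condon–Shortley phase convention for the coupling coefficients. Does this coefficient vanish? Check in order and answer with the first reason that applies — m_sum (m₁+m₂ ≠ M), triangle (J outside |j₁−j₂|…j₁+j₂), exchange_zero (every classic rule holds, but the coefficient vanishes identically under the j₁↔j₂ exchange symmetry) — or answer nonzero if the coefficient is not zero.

m-sum: m₁+m₂ = -2+1/2 = -3/2, M = 3/2  ✗ ⇒ coefficient is 0

m_sum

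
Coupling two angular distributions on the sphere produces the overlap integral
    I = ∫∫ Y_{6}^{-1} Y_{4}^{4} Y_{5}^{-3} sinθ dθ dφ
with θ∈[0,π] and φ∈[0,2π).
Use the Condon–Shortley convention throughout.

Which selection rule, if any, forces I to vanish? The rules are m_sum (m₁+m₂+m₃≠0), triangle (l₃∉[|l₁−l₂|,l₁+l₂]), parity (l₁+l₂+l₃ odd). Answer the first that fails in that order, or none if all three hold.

m₁+m₂+m₃ = -1 + 4 − 3 = 0  ✓
triangle: |6−4|=2 ≤ l₃=5 ≤ 6+4=10  ✓
parity: l₁+l₂+l₃ = 15 is odd  ✗

parity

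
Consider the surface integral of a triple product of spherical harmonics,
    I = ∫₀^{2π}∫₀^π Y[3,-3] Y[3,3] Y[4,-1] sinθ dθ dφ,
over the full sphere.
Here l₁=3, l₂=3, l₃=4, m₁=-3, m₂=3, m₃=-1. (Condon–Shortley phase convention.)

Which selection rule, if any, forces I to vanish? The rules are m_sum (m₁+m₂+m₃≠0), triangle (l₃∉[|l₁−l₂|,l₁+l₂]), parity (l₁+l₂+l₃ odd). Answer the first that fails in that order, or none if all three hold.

m_sum

m₁+m₂+m₃ = -3 + 3 − 1 = -1  ✗
triangle: |3−3|=0 ≤ l₃=4 ≤ 3+3=6
parity: l₁+l₂+l₃ = 10 is even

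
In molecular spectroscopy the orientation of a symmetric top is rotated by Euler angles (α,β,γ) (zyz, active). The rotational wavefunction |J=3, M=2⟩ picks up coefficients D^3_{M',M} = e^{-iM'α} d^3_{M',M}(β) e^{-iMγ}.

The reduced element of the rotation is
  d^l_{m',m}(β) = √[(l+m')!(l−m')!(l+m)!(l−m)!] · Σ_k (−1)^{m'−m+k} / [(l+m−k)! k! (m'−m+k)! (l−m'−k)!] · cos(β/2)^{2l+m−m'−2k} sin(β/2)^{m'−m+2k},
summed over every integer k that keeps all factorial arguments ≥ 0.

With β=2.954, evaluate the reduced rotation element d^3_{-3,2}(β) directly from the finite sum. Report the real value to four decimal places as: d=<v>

d^3_{-3,2}(β=2.9540) via the finite sum:
With c≡cos(β/2)=0.093659 and s≡sin(β/2)=0.995604, N=[1·720·120·1]^{1/2}=293.938769
k: max(0,(2)−(-3))=5 … min(3+(2),3−(-3))=5
  k=5: (−1)^0·293.9388/(120)·0.0937^1·0.9956^5 = +0.224418
d^3_{-3,2}(2.9540) = +0.224418

d=0.2244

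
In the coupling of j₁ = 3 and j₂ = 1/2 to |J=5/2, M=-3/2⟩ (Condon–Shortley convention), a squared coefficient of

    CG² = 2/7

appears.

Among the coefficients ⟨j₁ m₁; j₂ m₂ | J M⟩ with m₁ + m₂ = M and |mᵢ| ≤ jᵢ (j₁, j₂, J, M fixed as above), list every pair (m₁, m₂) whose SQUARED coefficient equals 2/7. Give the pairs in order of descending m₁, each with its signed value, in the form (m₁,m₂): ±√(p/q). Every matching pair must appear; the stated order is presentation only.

Admissible pairs with m₁+m₂ = M = -3/2: (-2,1/2), (-1,-1/2)
  (m₁,m₂)=(-1,-1/2): CG² = 2/7, CG = +√(2/7)   ← matches the target
  (m₁,m₂)=(-2,1/2): CG² = 5/7, CG = −√(5/7)
Pairs with CG² = 2/7: (-1,-1/2): +√(2/7)

(-1,-1/2): +√(2/7)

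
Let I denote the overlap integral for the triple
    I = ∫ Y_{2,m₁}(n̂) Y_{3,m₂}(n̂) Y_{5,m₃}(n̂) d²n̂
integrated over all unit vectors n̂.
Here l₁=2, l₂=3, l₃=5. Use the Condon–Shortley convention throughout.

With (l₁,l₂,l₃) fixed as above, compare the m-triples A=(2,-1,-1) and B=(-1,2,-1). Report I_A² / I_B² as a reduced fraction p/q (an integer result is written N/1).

Shared (l₁,l₂,l₃)=(2,3,5): N and (l;000)² cancel in I_A²/I_B².
A: Δ = 0!·4!·6!/11! = 1/2310; Racah Σ t=0..0: t=0:+1/1152 = 1/1152; ⇒ 3j(2 3 5; 2 -1 -1)² = 1/154, sgn +1
B: Δ = 0!·4!·6!/11! = 1/2310; Racah Σ t=0..0: t=0:+1/720 = 1/720; ⇒ 3j(2 3 5; -1 2 -1)² = 4/385, sgn +1
I_A²/I_B² = (1/154)/(4/385) = 5/8

5/8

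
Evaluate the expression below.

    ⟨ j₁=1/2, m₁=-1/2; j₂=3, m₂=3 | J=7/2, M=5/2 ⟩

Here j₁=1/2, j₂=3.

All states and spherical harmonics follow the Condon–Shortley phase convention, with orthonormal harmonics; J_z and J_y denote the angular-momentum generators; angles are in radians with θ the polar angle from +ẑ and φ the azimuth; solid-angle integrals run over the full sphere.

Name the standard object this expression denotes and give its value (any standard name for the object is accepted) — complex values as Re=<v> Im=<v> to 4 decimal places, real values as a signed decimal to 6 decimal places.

This is a Clebsch–Gordan (vector-coupling) coefficient.
√[8·0!1!6!/8! · 0!1!6!0!6!1!] = √(518400/7)
  +(−1)^0/∏(0,0,1,6,0,0)! = 1/720  (running 1/720)
⟨..|..⟩ = √(518400/7)·(1/720) = +0.377964

Clebsch–Gordan coefficient, +√(1/7) ≈ +0.377964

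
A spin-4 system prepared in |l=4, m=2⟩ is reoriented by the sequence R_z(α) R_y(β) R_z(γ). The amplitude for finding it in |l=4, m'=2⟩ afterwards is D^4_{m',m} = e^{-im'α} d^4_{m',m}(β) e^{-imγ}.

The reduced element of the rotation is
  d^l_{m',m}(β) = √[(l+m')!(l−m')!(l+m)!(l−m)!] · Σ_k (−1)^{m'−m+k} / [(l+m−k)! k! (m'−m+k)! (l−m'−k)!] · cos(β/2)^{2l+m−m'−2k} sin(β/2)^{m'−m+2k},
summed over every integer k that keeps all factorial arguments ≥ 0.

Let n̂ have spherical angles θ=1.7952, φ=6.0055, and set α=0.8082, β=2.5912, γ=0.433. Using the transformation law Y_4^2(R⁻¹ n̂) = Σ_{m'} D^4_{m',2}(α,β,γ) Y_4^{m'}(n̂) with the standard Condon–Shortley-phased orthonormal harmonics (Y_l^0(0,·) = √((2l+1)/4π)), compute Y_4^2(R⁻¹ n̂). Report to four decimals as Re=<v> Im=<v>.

Re=-0.0073 Im=0.0758

Need the full column D^4_{m',2} for m'=−4..4 at α=0.8082, β=2.5912, γ=0.4330.
cos(β/2)=0.271736, sin(β/2)=0.962372
d^4_{-4,2}: single k=6 term ⇒ +0.310406;  D = -0.221806+0.217150i
d^4_{-3,2}: k∈[5..6] ⇒ +0.185926 -0.777341 = -0.591414;  D = -0.007213-0.591370i
d^4_{-2,2}: k∈[4..6] ⇒ +0.070154 -0.703935 +0.735772 = +0.101991;  D = +0.074598+0.069551i
d^4_{-1,2}: k∈[3..5] ⇒ +0.018676 -0.351368 +0.881422 = +0.548730;  D = +0.547813-0.031699i
d^4_{0,2}: k∈[2..4] ⇒ +0.003537 -0.118318 +0.556510 = +0.441729;  D = +0.286187-0.336485i
d^4_{1,2}: k∈[1..3] ⇒ +0.000447 -0.028014 +0.234245 = +0.206678;  D = -0.021333-0.205574i
d^4_{2,2}: k∈[0..2] ⇒ +0.000030 -0.004475 +0.070154 = +0.065709;  D = -0.051942-0.040245i
d^4_{3,2}: k∈[0..1] ⇒ -0.000394 +0.014823 = +0.014429;  D = -0.014270+0.002142i
d^4_{4,2}: single k=0 term ⇒ +0.001973;  D = -0.001136+0.001613i
Y_4^{m'}(θ=1.7952,φ=6.0055) and Σ D·Y over m':
  (-0.2218+0.2172i)·(+0.1775+0.3582i)  (-0.0072-0.5914i)·(-0.1736-0.1910i)  (+0.0746+0.0696i)·(-0.1765-0.1095i)  (+0.5478-0.0317i)·(+0.2619+0.0747i)  (+0.2862-0.3365i)·(+0.1693+0.0000i)  (-0.0213-0.2056i)·(-0.2619+0.0747i)  (-0.0519-0.0402i)·(-0.1765+0.1095i)  (-0.0143+0.0021i)·(+0.1736-0.1910i)  (-0.0011+0.0016i)·(+0.1775-0.3582i)
Y_4^2(R⁻¹ n̂) = -0.007301+0.075764i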